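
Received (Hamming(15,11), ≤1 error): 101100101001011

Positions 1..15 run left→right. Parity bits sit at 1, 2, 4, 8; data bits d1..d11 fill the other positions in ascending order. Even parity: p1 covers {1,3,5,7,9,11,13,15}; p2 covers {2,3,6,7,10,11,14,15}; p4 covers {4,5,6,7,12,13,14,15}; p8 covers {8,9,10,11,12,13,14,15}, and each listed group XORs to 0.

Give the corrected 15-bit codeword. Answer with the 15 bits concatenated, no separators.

101110101001011

s1 (pos 1,3,5,7,9,11,13,15): 1⊕1⊕0⊕1⊕1⊕0⊕0⊕1 = 1
s2 (pos 2,3,6,7,10,11,14,15): 0⊕1⊕0⊕1⊕0⊕0⊕1⊕1 = 0
s4 (pos 4,5,6,7,12,13,14,15): 1⊕0⊕0⊕1⊕1⊕0⊕1⊕1 = 1
s8 (pos 8,9,10,11,12,13,14,15): 0⊕1⊕0⊕0⊕1⊕0⊕1⊕1 = 0
Syndrome s8…s1 = 0101 → error at position 5.
Flip position 5: 101100101001011 → 101110101001011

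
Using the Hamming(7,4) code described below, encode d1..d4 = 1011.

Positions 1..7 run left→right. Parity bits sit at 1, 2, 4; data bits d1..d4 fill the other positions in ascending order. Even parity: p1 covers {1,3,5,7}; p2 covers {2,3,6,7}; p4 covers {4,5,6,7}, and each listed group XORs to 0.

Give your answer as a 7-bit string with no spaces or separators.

Place data at non-parity positions: p1 p2 1 p4 0 1 1
p1 (pos 1,3,5,7): XOR of data positions = 1⊕0⊕1 = 0
p2 (pos 2,3,6,7): XOR of data positions = 1⊕1⊕1 = 1
p4 (pos 4,5,6,7): XOR of data positions = 0⊕1⊕1 = 0
Codeword: 0110011

0110011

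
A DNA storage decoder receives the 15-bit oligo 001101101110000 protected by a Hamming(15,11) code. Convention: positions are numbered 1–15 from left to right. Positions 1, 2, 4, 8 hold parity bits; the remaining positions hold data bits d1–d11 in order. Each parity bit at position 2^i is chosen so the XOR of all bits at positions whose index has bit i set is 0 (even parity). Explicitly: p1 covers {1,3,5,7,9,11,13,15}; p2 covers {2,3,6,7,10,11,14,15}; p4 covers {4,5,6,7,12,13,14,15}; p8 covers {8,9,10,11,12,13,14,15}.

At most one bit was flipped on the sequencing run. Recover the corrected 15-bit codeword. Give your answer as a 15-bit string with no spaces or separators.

s1 (pos 1,3,5,7,9,11,13,15): 0⊕1⊕0⊕1⊕1⊕1⊕0⊕0 = 0
s2 (pos 2,3,6,7,10,11,14,15): 0⊕1⊕1⊕1⊕1⊕1⊕0⊕0 = 1
s4 (pos 4,5,6,7,12,13,14,15): 1⊕0⊕1⊕1⊕0⊕0⊕0⊕0 = 1
s8 (pos 8,9,10,11,12,13,14,15): 0⊕1⊕1⊕1⊕0⊕0⊕0⊕0 = 1
Syndrome s8…s1 = 1110 → error at position 14.
Flip position 14: 001101101110000 → 001101101110010

001101101110010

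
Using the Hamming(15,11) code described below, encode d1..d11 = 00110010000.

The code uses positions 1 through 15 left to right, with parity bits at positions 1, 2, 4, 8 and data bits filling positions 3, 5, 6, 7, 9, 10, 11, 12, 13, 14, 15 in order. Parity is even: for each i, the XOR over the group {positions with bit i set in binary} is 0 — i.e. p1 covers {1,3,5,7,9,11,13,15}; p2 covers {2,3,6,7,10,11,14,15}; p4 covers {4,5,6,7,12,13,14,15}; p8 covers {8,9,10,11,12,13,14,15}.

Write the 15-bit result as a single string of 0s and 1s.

010001110010000

Place data at non-parity positions: p1 p2 0 p4 0 1 1 p8 0 0 1 0 0 0 0
p1 (pos 1,3,5,7,9,11,13,15): XOR of data positions = 0⊕0⊕1⊕0⊕1⊕0⊕0 = 0
p2 (pos 2,3,6,7,10,11,14,15): XOR of data positions = 0⊕1⊕1⊕0⊕1⊕0⊕0 = 1
p4 (pos 4,5,6,7,12,13,14,15): XOR of data positions = 0⊕1⊕1⊕0⊕0⊕0⊕0 = 0
p8 (pos 8,9,10,11,12,13,14,15): XOR of data positions = 0⊕0⊕1⊕0⊕0⊕0⊕0 = 1
Codeword: 010001110010000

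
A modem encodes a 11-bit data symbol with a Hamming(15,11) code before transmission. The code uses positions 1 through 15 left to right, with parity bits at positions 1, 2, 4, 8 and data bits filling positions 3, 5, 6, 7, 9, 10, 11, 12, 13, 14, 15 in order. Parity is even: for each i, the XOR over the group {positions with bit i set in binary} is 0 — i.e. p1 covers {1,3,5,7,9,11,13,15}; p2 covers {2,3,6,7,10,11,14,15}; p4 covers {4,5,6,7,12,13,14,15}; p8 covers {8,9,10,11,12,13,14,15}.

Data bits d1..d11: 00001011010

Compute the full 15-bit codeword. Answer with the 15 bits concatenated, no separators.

000000001011010

Place data at non-parity positions: p1 p2 0 p4 0 0 0 p8 1 0 1 1 0 1 0
p1 (pos 1,3,5,7,9,11,13,15): XOR of data positions = 0⊕0⊕0⊕1⊕1⊕0⊕0 = 0
p2 (pos 2,3,6,7,10,11,14,15): XOR of data positions = 0⊕0⊕0⊕0⊕1⊕1⊕0 = 0
p4 (pos 4,5,6,7,12,13,14,15): XOR of data positions = 0⊕0⊕0⊕1⊕0⊕1⊕0 = 0
p8 (pos 8,9,10,11,12,13,14,15): XOR of data positions = 1⊕0⊕1⊕1⊕0⊕1⊕0 = 0
Codeword: 000000001011010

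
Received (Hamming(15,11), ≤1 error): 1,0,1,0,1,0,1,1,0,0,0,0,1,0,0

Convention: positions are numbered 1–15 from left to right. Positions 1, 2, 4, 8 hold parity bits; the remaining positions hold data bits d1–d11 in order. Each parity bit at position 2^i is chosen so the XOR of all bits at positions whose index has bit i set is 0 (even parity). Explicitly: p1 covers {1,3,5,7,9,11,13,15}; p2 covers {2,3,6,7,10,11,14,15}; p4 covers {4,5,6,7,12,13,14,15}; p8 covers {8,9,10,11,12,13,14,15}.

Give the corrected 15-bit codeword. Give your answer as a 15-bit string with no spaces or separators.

101000110000100

s1 (pos 1,3,5,7,9,11,13,15): 1⊕1⊕1⊕1⊕0⊕0⊕1⊕0 = 1
s2 (pos 2,3,6,7,10,11,14,15): 0⊕1⊕0⊕1⊕0⊕0⊕0⊕0 = 0
s4 (pos 4,5,6,7,12,13,14,15): 0⊕1⊕0⊕1⊕0⊕1⊕0⊕0 = 1
s8 (pos 8,9,10,11,12,13,14,15): 1⊕0⊕0⊕0⊕0⊕1⊕0⊕0 = 0
Syndrome s8…s1 = 0101 → error at position 5.
Flip position 5: 101010110000100 → 101000110000100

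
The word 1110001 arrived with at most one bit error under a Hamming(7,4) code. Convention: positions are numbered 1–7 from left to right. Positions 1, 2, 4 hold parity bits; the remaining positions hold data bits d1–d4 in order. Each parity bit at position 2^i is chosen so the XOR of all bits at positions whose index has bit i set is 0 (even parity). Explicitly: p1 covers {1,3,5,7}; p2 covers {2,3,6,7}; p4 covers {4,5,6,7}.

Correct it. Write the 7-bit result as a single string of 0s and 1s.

1110000

s1 (pos 1,3,5,7): 1⊕1⊕0⊕1 = 1
s2 (pos 2,3,6,7): 1⊕1⊕0⊕1 = 1
s4 (pos 4,5,6,7): 0⊕0⊕0⊕1 = 1
Syndrome s4…s1 = 111 → error at position 7.
Flip position 7: 1110001 → 1110000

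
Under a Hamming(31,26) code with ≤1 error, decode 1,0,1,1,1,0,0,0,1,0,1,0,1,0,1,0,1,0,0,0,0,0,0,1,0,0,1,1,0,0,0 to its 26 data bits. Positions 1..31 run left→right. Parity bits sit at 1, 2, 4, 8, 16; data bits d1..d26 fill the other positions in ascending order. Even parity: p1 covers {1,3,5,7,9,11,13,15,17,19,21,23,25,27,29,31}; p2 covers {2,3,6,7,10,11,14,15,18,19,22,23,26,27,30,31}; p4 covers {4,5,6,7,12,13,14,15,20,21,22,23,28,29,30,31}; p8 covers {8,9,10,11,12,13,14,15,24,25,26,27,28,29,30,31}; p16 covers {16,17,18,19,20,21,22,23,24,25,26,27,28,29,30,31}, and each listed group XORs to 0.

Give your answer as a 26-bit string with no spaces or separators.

11001010001100000010011000

s1 (pos 1,3,5,7,9,11,13,15,17,19,21,23,25,27,29,31): 1⊕1⊕1⊕0⊕1⊕1⊕1⊕1⊕1⊕0⊕0⊕0⊕0⊕1⊕0⊕0 = 1
s2 (pos 2,3,6,7,10,11,14,15,18,19,22,23,26,27,30,31): 0⊕1⊕0⊕0⊕0⊕1⊕0⊕1⊕0⊕0⊕0⊕0⊕0⊕1⊕0⊕0 = 0
s4 (pos 4,5,6,7,12,13,14,15,20,21,22,23,28,29,30,31): 1⊕1⊕0⊕0⊕0⊕1⊕0⊕1⊕0⊕0⊕0⊕0⊕1⊕0⊕0⊕0 = 1
s8 (pos 8,9,10,11,12,13,14,15,24,25,26,27,28,29,30,31): 0⊕1⊕0⊕1⊕0⊕1⊕0⊕1⊕1⊕0⊕0⊕1⊕1⊕0⊕0⊕0 = 1
s16 (pos 16,17,18,19,20,21,22,23,24,25,26,27,28,29,30,31): 0⊕1⊕0⊕0⊕0⊕0⊕0⊕0⊕1⊕0⊕0⊕1⊕1⊕0⊕0⊕0 = 0
Syndrome s16…s1 = 01101 → error at position 13.
Flip position 13: 1011100010101010100000010011000 → 1011100010100010100000010011000
Read data bits from positions 3,5,6,7,9,10,11,12,13,14,15,17,18,19,20,21,22,23,24,25,26,27,28,29,30,31: 11001010001100000010011000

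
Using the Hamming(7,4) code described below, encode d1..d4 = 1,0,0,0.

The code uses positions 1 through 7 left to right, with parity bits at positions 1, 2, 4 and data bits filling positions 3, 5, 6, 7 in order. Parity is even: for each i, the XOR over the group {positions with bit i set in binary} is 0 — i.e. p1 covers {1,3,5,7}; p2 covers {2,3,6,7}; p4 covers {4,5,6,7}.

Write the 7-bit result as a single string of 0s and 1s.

1110000

Place data at non-parity positions: p1 p2 1 p4 0 0 0
p1 (pos 1,3,5,7): XOR of data positions = 1⊕0⊕0 = 1
p2 (pos 2,3,6,7): XOR of data positions = 1⊕0⊕0 = 1
p4 (pos 4,5,6,7): XOR of data positions = 0⊕0⊕0 = 0
Codeword: 1110000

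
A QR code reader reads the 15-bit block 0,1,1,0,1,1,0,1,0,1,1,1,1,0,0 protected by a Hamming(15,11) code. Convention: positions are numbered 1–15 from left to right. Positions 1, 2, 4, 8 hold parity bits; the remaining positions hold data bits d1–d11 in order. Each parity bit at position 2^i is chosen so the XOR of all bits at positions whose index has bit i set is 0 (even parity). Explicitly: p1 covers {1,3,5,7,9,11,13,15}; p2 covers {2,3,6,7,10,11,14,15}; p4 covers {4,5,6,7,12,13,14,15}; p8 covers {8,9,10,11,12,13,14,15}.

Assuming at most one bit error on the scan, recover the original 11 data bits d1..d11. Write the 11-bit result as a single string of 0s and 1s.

11100011100

s1 (pos 1,3,5,7,9,11,13,15): 0⊕1⊕1⊕0⊕0⊕1⊕1⊕0 = 0
s2 (pos 2,3,6,7,10,11,14,15): 1⊕1⊕1⊕0⊕1⊕1⊕0⊕0 = 1
s4 (pos 4,5,6,7,12,13,14,15): 0⊕1⊕1⊕0⊕1⊕1⊕0⊕0 = 0
s8 (pos 8,9,10,11,12,13,14,15): 1⊕0⊕1⊕1⊕1⊕1⊕0⊕0 = 1
Syndrome s8…s1 = 1010 → error at position 10.
Flip position 10: 011011010111100 → 011011010011100
Read data bits from positions 3,5,6,7,9,10,11,12,13,14,15: 11100011100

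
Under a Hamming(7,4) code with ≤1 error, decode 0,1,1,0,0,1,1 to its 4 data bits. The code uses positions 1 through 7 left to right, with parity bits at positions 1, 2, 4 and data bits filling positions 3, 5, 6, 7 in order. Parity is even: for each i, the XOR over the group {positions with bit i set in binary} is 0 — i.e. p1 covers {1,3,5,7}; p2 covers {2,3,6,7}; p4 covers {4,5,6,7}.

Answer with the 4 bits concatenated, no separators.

s1 (pos 1,3,5,7): 0⊕1⊕0⊕1 = 0
s2 (pos 2,3,6,7): 1⊕1⊕1⊕1 = 0
s4 (pos 4,5,6,7): 0⊕0⊕1⊕1 = 0
Syndrome s4…s1 = 000 → no error.
Read data bits from positions 3,5,6,7: 1011

1011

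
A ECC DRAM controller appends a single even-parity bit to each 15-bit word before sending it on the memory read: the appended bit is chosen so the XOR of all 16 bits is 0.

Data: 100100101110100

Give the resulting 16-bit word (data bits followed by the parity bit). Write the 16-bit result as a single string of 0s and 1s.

XOR of the 15 data bits: 1⊕0⊕0⊕1⊕0⊕0⊕1⊕0⊕1⊕1⊕1⊕0⊕1⊕0⊕0 = 1
Parity bit = 1 (so all 16 bits XOR to 0).

1001001011101001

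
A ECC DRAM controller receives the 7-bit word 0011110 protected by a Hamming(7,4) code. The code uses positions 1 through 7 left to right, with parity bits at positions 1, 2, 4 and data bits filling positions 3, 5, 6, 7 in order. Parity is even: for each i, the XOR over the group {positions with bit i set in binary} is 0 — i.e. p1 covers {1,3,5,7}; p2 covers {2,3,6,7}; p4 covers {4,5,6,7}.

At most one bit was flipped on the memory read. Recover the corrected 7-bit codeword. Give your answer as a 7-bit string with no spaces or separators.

s1 (pos 1,3,5,7): 0⊕1⊕1⊕0 = 0
s2 (pos 2,3,6,7): 0⊕1⊕1⊕0 = 0
s4 (pos 4,5,6,7): 1⊕1⊕1⊕0 = 1
Syndrome s4…s1 = 100 → error at position 4.
Flip position 4: 0011110 → 0010110

0010110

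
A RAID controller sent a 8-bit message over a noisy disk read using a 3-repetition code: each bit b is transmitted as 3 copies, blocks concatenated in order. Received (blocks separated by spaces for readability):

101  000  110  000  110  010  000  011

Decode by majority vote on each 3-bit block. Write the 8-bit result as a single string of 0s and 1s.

Block 1 (101): 2 ones → 1
Block 2 (000): 0 ones → 0
Block 3 (110): 2 ones → 1
Block 4 (000): 0 ones → 0
Block 5 (110): 2 ones → 1
Block 6 (010): 1 one → 0
Block 7 (000): 0 ones → 0
Block 8 (011): 2 ones → 1

10101001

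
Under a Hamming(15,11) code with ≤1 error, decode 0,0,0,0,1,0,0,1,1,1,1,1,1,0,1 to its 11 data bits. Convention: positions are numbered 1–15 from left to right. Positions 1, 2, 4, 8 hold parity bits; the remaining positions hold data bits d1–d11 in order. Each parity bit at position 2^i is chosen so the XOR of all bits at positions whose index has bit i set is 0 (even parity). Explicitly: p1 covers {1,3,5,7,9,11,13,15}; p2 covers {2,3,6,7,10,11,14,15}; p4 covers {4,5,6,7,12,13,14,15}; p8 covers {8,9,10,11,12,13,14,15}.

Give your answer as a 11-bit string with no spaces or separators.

01001101101

s1 (pos 1,3,5,7,9,11,13,15): 0⊕0⊕1⊕0⊕1⊕1⊕1⊕1 = 1
s2 (pos 2,3,6,7,10,11,14,15): 0⊕0⊕0⊕0⊕1⊕1⊕0⊕1 = 1
s4 (pos 4,5,6,7,12,13,14,15): 0⊕1⊕0⊕0⊕1⊕1⊕0⊕1 = 0
s8 (pos 8,9,10,11,12,13,14,15): 1⊕1⊕1⊕1⊕1⊕1⊕0⊕1 = 1
Syndrome s8…s1 = 1011 → error at position 11.
Flip position 11: 000010011111101 → 000010011101101
Read data bits from positions 3,5,6,7,9,10,11,12,13,14,15: 01001101101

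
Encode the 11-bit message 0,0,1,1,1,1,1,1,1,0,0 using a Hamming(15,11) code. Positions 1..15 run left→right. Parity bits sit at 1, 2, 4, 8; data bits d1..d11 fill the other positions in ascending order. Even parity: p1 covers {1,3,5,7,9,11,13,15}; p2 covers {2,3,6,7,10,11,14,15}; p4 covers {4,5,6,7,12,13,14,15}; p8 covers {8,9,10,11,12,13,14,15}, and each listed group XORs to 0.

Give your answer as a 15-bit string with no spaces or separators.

000001111111100

Place data at non-parity positions: p1 p2 0 p4 0 1 1 p8 1 1 1 1 1 0 0
p1 (pos 1,3,5,7,9,11,13,15): XOR of data positions = 0⊕0⊕1⊕1⊕1⊕1⊕0 = 0
p2 (pos 2,3,6,7,10,11,14,15): XOR of data positions = 0⊕1⊕1⊕1⊕1⊕0⊕0 = 0
p4 (pos 4,5,6,7,12,13,14,15): XOR of data positions = 0⊕1⊕1⊕1⊕1⊕0⊕0 = 0
p8 (pos 8,9,10,11,12,13,14,15): XOR of data positions = 1⊕1⊕1⊕1⊕1⊕0⊕0 = 1
Codeword: 000001111111100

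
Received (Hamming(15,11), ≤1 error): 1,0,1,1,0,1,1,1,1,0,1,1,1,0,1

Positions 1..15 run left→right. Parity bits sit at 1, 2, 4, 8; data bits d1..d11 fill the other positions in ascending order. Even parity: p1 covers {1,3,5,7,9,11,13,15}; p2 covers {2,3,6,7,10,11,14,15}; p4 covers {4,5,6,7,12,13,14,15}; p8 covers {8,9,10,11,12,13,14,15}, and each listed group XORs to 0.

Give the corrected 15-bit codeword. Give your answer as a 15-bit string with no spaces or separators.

100101111011101

s1 (pos 1,3,5,7,9,11,13,15): 1⊕1⊕0⊕1⊕1⊕1⊕1⊕1 = 1
s2 (pos 2,3,6,7,10,11,14,15): 0⊕1⊕1⊕1⊕0⊕1⊕0⊕1 = 1
s4 (pos 4,5,6,7,12,13,14,15): 1⊕0⊕1⊕1⊕1⊕1⊕0⊕1 = 0
s8 (pos 8,9,10,11,12,13,14,15): 1⊕1⊕0⊕1⊕1⊕1⊕0⊕1 = 0
Syndrome s8…s1 = 0011 → error at position 3.
Flip position 3: 101101111011101 → 100101111011101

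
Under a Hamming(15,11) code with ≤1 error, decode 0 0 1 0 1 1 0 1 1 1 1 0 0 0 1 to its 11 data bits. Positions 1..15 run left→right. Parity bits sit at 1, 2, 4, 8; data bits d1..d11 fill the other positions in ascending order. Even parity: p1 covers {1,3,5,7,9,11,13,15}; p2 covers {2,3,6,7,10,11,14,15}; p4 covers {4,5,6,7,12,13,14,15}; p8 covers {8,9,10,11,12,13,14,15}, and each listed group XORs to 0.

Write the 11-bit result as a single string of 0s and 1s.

11101110000

s1 (pos 1,3,5,7,9,11,13,15): 0⊕1⊕1⊕0⊕1⊕1⊕0⊕1 = 1
s2 (pos 2,3,6,7,10,11,14,15): 0⊕1⊕1⊕0⊕1⊕1⊕0⊕1 = 1
s4 (pos 4,5,6,7,12,13,14,15): 0⊕1⊕1⊕0⊕0⊕0⊕0⊕1 = 1
s8 (pos 8,9,10,11,12,13,14,15): 1⊕1⊕1⊕1⊕0⊕0⊕0⊕1 = 1
Syndrome s8…s1 = 1111 → error at position 15.
Flip position 15: 001011011110001 → 001011011110000
Read data bits from positions 3,5,6,7,9,10,11,12,13,14,15: 11101110000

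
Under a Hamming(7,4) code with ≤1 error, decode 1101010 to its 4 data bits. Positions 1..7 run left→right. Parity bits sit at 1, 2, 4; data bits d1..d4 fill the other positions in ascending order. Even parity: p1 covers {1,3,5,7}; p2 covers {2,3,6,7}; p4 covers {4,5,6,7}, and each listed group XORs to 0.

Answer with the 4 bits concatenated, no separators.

0010

s1 (pos 1,3,5,7): 1⊕0⊕0⊕0 = 1
s2 (pos 2,3,6,7): 1⊕0⊕1⊕0 = 0
s4 (pos 4,5,6,7): 1⊕0⊕1⊕0 = 0
Syndrome s4…s1 = 001 → error at position 1.
Flip position 1: 1101010 → 0101010
Read data bits from positions 3,5,6,7: 0010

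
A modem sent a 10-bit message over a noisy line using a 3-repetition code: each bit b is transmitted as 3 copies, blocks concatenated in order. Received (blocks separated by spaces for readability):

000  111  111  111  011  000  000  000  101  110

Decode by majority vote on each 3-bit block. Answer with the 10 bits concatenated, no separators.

Block 1 (000): 0 ones → 0
Block 2 (111): 3 ones → 1
Block 3 (111): 3 ones → 1
Block 4 (111): 3 ones → 1
Block 5 (011): 2 ones → 1
Block 6 (000): 0 ones → 0
Block 7 (000): 0 ones → 0
Block 8 (000): 0 ones → 0
Block 9 (101): 2 ones → 1
Block 10 (110): 2 ones → 1

0111100011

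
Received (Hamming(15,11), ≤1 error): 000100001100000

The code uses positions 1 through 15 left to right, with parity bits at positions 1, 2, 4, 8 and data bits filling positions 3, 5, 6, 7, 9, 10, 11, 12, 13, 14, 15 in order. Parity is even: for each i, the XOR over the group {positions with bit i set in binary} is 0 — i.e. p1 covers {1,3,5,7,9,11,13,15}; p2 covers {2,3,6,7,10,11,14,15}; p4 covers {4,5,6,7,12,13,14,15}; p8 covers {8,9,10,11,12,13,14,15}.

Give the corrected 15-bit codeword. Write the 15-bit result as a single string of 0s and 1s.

000100101100000

s1 (pos 1,3,5,7,9,11,13,15): 0⊕0⊕0⊕0⊕1⊕0⊕0⊕0 = 1
s2 (pos 2,3,6,7,10,11,14,15): 0⊕0⊕0⊕0⊕1⊕0⊕0⊕0 = 1
s4 (pos 4,5,6,7,12,13,14,15): 1⊕0⊕0⊕0⊕0⊕0⊕0⊕0 = 1
s8 (pos 8,9,10,11,12,13,14,15): 0⊕1⊕1⊕0⊕0⊕0⊕0⊕0 = 0
Syndrome s8…s1 = 0111 → error at position 7.
Flip position 7: 000100001100000 → 000100101100000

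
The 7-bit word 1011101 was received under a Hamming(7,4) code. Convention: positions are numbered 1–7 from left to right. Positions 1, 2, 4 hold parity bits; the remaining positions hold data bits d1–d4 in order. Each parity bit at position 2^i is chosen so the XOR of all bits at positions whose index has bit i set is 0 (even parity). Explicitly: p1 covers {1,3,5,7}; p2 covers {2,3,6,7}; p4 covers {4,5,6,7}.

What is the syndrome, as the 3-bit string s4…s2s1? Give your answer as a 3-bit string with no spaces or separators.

100

s1 (pos 1,3,5,7): 1⊕1⊕1⊕1 = 0
s2 (pos 2,3,6,7): 0⊕1⊕0⊕1 = 0
s4 (pos 4,5,6,7): 1⊕1⊕0⊕1 = 1
Syndrome s4…s1 = 100 → error at position 4.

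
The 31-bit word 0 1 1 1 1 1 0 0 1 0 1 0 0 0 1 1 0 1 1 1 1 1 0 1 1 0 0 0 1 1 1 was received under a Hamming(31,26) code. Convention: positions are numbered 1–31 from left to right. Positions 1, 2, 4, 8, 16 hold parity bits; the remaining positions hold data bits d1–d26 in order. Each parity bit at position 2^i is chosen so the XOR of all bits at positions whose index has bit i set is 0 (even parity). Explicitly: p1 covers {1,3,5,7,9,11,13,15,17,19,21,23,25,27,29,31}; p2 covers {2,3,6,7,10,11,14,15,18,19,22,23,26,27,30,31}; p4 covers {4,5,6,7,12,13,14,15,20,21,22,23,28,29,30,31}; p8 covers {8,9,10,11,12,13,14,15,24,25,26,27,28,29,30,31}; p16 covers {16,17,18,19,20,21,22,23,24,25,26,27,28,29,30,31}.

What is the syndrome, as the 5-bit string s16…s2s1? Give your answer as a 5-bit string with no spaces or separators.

10000

s1 (pos 1,3,5,7,9,11,13,15,17,19,21,23,25,27,29,31): 0⊕1⊕1⊕0⊕1⊕1⊕0⊕1⊕0⊕1⊕1⊕0⊕1⊕0⊕1⊕1 = 0
s2 (pos 2,3,6,7,10,11,14,15,18,19,22,23,26,27,30,31): 1⊕1⊕1⊕0⊕0⊕1⊕0⊕1⊕1⊕1⊕1⊕0⊕0⊕0⊕1⊕1 = 0
s4 (pos 4,5,6,7,12,13,14,15,20,21,22,23,28,29,30,31): 1⊕1⊕1⊕0⊕0⊕0⊕0⊕1⊕1⊕1⊕1⊕0⊕0⊕1⊕1⊕1 = 0
s8 (pos 8,9,10,11,12,13,14,15,24,25,26,27,28,29,30,31): 0⊕1⊕0⊕1⊕0⊕0⊕0⊕1⊕1⊕1⊕0⊕0⊕0⊕1⊕1⊕1 = 0
s16 (pos 16,17,18,19,20,21,22,23,24,25,26,27,28,29,30,31): 1⊕0⊕1⊕1⊕1⊕1⊕1⊕0⊕1⊕1⊕0⊕0⊕0⊕1⊕1⊕1 = 1
Syndrome s16…s1 = 10000 → error at position 16.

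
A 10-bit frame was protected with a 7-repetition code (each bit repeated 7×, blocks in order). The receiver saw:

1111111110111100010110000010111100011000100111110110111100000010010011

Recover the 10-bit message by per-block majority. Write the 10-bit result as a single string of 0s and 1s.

1100101100

Block 1 (1111111): 7 ones → 1
Block 2 (1101111): 6 ones → 1
Block 3 (0001011): 3 ones → 0
Block 4 (0000010): 1 one → 0
Block 5 (1111000): 4 ones → 1
Block 6 (1100010): 3 ones → 0
Block 7 (0111110): 5 ones → 1
Block 8 (1101111): 6 ones → 1
Block 9 (0000001): 1 one → 0
Block 10 (0010011): 3 ones → 0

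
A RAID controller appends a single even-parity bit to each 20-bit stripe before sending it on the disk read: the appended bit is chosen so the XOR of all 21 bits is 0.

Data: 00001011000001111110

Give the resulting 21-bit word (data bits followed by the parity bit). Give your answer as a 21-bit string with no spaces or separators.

000010110000011111101

XOR of the 20 data bits: 0⊕0⊕0⊕0⊕1⊕0⊕1⊕1⊕0⊕0⊕0⊕0⊕0⊕1⊕1⊕1⊕1⊕1⊕1⊕0 = 1
Parity bit = 1 (so all 21 bits XOR to 0).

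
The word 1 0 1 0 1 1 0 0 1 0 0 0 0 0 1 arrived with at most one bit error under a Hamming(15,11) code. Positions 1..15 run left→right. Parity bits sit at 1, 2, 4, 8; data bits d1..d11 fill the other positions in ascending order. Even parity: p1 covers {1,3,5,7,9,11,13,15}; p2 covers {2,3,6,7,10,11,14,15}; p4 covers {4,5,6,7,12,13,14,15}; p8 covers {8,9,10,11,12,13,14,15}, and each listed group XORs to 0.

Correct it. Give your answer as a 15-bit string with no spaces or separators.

101011101000001

s1 (pos 1,3,5,7,9,11,13,15): 1⊕1⊕1⊕0⊕1⊕0⊕0⊕1 = 1
s2 (pos 2,3,6,7,10,11,14,15): 0⊕1⊕1⊕0⊕0⊕0⊕0⊕1 = 1
s4 (pos 4,5,6,7,12,13,14,15): 0⊕1⊕1⊕0⊕0⊕0⊕0⊕1 = 1
s8 (pos 8,9,10,11,12,13,14,15): 0⊕1⊕0⊕0⊕0⊕0⊕0⊕1 = 0
Syndrome s8…s1 = 0111 → error at position 7.
Flip position 7: 101011001000001 → 101011101000001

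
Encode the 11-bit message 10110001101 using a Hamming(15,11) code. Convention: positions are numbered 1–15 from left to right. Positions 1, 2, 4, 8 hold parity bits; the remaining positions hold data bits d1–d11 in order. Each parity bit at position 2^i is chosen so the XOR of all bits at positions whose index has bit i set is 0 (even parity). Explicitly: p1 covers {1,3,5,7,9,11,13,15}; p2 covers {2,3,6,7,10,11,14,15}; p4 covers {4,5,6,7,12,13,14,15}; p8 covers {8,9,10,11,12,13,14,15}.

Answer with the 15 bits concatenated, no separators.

Place data at non-parity positions: p1 p2 1 p4 0 1 1 p8 0 0 0 1 1 0 1
p1 (pos 1,3,5,7,9,11,13,15): XOR of data positions = 1⊕0⊕1⊕0⊕0⊕1⊕1 = 0
p2 (pos 2,3,6,7,10,11,14,15): XOR of data positions = 1⊕1⊕1⊕0⊕0⊕0⊕1 = 0
p4 (pos 4,5,6,7,12,13,14,15): XOR of data positions = 0⊕1⊕1⊕1⊕1⊕0⊕1 = 1
p8 (pos 8,9,10,11,12,13,14,15): XOR of data positions = 0⊕0⊕0⊕1⊕1⊕0⊕1 = 1
Codeword: 001101110001101

001101110001101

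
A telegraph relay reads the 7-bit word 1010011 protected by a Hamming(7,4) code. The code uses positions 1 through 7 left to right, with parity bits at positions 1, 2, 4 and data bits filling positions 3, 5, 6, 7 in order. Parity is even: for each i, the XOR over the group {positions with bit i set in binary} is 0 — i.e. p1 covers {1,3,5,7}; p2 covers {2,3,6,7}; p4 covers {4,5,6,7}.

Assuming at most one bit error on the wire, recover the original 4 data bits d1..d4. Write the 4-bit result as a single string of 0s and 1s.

0011

s1 (pos 1,3,5,7): 1⊕1⊕0⊕1 = 1
s2 (pos 2,3,6,7): 0⊕1⊕1⊕1 = 1
s4 (pos 4,5,6,7): 0⊕0⊕1⊕1 = 0
Syndrome s4…s1 = 011 → error at position 3.
Flip position 3: 1010011 → 1000011
Read data bits from positions 3,5,6,7: 0011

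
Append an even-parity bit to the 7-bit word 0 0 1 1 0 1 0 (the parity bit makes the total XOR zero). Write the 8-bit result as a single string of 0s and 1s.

00110101

XOR of the 7 data bits: 0⊕0⊕1⊕1⊕0⊕1⊕0 = 1
Parity bit = 1 (so all 8 bits XOR to 0).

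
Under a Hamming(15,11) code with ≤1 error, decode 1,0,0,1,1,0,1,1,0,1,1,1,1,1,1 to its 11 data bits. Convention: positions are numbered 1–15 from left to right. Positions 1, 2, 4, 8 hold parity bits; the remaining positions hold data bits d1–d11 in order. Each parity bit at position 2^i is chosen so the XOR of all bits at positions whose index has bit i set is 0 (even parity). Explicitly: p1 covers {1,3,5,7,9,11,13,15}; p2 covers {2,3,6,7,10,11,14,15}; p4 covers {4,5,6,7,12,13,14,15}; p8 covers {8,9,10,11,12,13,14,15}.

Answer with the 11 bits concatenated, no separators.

s1 (pos 1,3,5,7,9,11,13,15): 1⊕0⊕1⊕1⊕0⊕1⊕1⊕1 = 0
s2 (pos 2,3,6,7,10,11,14,15): 0⊕0⊕0⊕1⊕1⊕1⊕1⊕1 = 1
s4 (pos 4,5,6,7,12,13,14,15): 1⊕1⊕0⊕1⊕1⊕1⊕1⊕1 = 1
s8 (pos 8,9,10,11,12,13,14,15): 1⊕0⊕1⊕1⊕1⊕1⊕1⊕1 = 1
Syndrome s8…s1 = 1110 → error at position 14.
Flip position 14: 100110110111111 → 100110110111101
Read data bits from positions 3,5,6,7,9,10,11,12,13,14,15: 01010111101

01010111101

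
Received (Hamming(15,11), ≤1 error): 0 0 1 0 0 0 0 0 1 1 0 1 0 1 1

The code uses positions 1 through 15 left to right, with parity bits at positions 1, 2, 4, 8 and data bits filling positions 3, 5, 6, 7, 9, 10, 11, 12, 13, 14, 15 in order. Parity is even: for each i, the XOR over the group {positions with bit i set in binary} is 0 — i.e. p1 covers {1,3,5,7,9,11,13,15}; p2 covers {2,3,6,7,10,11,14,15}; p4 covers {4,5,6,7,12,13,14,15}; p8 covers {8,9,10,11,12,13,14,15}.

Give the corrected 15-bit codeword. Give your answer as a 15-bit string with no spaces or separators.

001000001101111

s1 (pos 1,3,5,7,9,11,13,15): 0⊕1⊕0⊕0⊕1⊕0⊕0⊕1 = 1
s2 (pos 2,3,6,7,10,11,14,15): 0⊕1⊕0⊕0⊕1⊕0⊕1⊕1 = 0
s4 (pos 4,5,6,7,12,13,14,15): 0⊕0⊕0⊕0⊕1⊕0⊕1⊕1 = 1
s8 (pos 8,9,10,11,12,13,14,15): 0⊕1⊕1⊕0⊕1⊕0⊕1⊕1 = 1
Syndrome s8…s1 = 1101 → error at position 13.
Flip position 13: 001000001101011 → 001000001101111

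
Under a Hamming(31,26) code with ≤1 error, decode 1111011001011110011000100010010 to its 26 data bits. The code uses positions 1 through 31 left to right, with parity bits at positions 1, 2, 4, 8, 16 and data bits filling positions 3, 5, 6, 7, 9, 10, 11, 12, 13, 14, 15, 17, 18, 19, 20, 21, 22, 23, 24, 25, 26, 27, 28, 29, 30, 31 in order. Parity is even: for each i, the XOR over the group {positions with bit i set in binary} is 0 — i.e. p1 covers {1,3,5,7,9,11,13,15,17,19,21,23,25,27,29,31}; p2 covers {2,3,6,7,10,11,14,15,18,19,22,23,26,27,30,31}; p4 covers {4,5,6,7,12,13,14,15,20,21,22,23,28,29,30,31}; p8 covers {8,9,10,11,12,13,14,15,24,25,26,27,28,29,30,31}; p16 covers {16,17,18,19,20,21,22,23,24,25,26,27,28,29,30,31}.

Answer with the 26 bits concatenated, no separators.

10110101111011000100011010

s1 (pos 1,3,5,7,9,11,13,15,17,19,21,23,25,27,29,31): 1⊕1⊕0⊕1⊕0⊕0⊕1⊕1⊕0⊕1⊕0⊕1⊕0⊕1⊕0⊕0 = 0
s2 (pos 2,3,6,7,10,11,14,15,18,19,22,23,26,27,30,31): 1⊕1⊕1⊕1⊕1⊕0⊕1⊕1⊕1⊕1⊕0⊕1⊕0⊕1⊕1⊕0 = 0
s4 (pos 4,5,6,7,12,13,14,15,20,21,22,23,28,29,30,31): 1⊕0⊕1⊕1⊕1⊕1⊕1⊕1⊕0⊕0⊕0⊕1⊕0⊕0⊕1⊕0 = 1
s8 (pos 8,9,10,11,12,13,14,15,24,25,26,27,28,29,30,31): 0⊕0⊕1⊕0⊕1⊕1⊕1⊕1⊕0⊕0⊕0⊕1⊕0⊕0⊕1⊕0 = 1
s16 (pos 16,17,18,19,20,21,22,23,24,25,26,27,28,29,30,31): 0⊕0⊕1⊕1⊕0⊕0⊕0⊕1⊕0⊕0⊕0⊕1⊕0⊕0⊕1⊕0 = 1
Syndrome s16…s1 = 11100 → error at position 28.
Flip position 28: 1111011001011110011000100010010 → 1111011001011110011000100011010
Read data bits from positions 3,5,6,7,9,10,11,12,13,14,15,17,18,19,20,21,22,23,24,25,26,27,28,29,30,31: 10110101111011000100011010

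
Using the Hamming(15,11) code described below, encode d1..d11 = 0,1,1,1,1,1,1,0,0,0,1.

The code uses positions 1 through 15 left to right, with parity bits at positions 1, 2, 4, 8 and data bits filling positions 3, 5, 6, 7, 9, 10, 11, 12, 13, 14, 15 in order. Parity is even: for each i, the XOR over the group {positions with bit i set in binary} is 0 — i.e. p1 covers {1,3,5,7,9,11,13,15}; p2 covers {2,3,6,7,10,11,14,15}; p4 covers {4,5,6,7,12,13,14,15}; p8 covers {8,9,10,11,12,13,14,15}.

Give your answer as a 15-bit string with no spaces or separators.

110011101110001

Place data at non-parity positions: p1 p2 0 p4 1 1 1 p8 1 1 1 0 0 0 1
p1 (pos 1,3,5,7,9,11,13,15): XOR of data positions = 0⊕1⊕1⊕1⊕1⊕0⊕1 = 1
p2 (pos 2,3,6,7,10,11,14,15): XOR of data positions = 0⊕1⊕1⊕1⊕1⊕0⊕1 = 1
p4 (pos 4,5,6,7,12,13,14,15): XOR of data positions = 1⊕1⊕1⊕0⊕0⊕0⊕1 = 0
p8 (pos 8,9,10,11,12,13,14,15): XOR of data positions = 1⊕1⊕1⊕0⊕0⊕0⊕1 = 0
Codeword: 110011101110001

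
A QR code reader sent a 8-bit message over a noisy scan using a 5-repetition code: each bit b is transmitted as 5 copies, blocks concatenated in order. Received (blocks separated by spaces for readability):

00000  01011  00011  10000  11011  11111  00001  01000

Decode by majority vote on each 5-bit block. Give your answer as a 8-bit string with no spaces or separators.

01001100

Block 1 (00000): 0 ones → 0
Block 2 (01011): 3 ones → 1
Block 3 (00011): 2 ones → 0
Block 4 (10000): 1 one → 0
Block 5 (11011): 4 ones → 1
Block 6 (11111): 5 ones → 1
Block 7 (00001): 1 one → 0
Block 8 (01000): 1 one → 0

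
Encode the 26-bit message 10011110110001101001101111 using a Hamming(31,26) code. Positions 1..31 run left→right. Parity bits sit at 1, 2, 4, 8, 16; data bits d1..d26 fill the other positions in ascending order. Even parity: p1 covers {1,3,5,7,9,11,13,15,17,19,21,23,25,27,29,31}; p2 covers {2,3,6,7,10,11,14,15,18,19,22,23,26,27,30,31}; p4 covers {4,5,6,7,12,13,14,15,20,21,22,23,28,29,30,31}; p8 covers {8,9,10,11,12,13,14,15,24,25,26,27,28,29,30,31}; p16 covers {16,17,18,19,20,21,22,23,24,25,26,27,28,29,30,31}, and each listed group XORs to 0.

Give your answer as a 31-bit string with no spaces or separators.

1011001111101101001101001101111

Place data at non-parity positions: p1 p2 1 p4 0 0 1 p8 1 1 1 0 1 1 0 p16 0 0 1 1 0 1 0 0 1 1 0 1 1 1 1
p1 (pos 1,3,5,7,9,11,13,15,17,19,21,23,25,27,29,31): XOR of data positions = 1⊕0⊕1⊕1⊕1⊕1⊕0⊕0⊕1⊕0⊕0⊕1⊕0⊕1⊕1 = 1
p2 (pos 2,3,6,7,10,11,14,15,18,19,22,23,26,27,30,31): XOR of data positions = 1⊕0⊕1⊕1⊕1⊕1⊕0⊕0⊕1⊕1⊕0⊕1⊕0⊕1⊕1 = 0
p4 (pos 4,5,6,7,12,13,14,15,20,21,22,23,28,29,30,31): XOR of data positions = 0⊕0⊕1⊕0⊕1⊕1⊕0⊕1⊕0⊕1⊕0⊕1⊕1⊕1⊕1 = 1
p8 (pos 8,9,10,11,12,13,14,15,24,25,26,27,28,29,30,31): XOR of data positions = 1⊕1⊕1⊕0⊕1⊕1⊕0⊕0⊕1⊕1⊕0⊕1⊕1⊕1⊕1 = 1
p16 (pos 16,17,18,19,20,21,22,23,24,25,26,27,28,29,30,31): XOR of data positions = 0⊕0⊕1⊕1⊕0⊕1⊕0⊕0⊕1⊕1⊕0⊕1⊕1⊕1⊕1 = 1
Codeword: 1011001111101101001101001101111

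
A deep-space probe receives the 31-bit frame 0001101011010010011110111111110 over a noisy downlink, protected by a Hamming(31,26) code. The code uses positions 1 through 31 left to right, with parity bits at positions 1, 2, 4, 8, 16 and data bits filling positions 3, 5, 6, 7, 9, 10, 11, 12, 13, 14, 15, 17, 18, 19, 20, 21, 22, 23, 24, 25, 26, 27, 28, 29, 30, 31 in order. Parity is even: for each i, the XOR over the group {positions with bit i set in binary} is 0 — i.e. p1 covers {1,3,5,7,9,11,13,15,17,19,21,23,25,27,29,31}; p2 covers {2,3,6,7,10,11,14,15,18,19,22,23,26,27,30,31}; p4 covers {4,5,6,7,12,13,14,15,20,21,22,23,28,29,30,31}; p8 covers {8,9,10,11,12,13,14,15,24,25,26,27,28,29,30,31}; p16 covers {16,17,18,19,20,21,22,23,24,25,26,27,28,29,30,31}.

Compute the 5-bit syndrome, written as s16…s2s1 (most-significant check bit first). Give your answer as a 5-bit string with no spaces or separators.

01110

s1 (pos 1,3,5,7,9,11,13,15,17,19,21,23,25,27,29,31): 0⊕0⊕1⊕1⊕1⊕0⊕0⊕1⊕0⊕1⊕1⊕1⊕1⊕1⊕1⊕0 = 0
s2 (pos 2,3,6,7,10,11,14,15,18,19,22,23,26,27,30,31): 0⊕0⊕0⊕1⊕1⊕0⊕0⊕1⊕1⊕1⊕0⊕1⊕1⊕1⊕1⊕0 = 1
s4 (pos 4,5,6,7,12,13,14,15,20,21,22,23,28,29,30,31): 1⊕1⊕0⊕1⊕1⊕0⊕0⊕1⊕1⊕1⊕0⊕1⊕1⊕1⊕1⊕0 = 1
s8 (pos 8,9,10,11,12,13,14,15,24,25,26,27,28,29,30,31): 0⊕1⊕1⊕0⊕1⊕0⊕0⊕1⊕1⊕1⊕1⊕1⊕1⊕1⊕1⊕0 = 1
s16 (pos 16,17,18,19,20,21,22,23,24,25,26,27,28,29,30,31): 0⊕0⊕1⊕1⊕1⊕1⊕0⊕1⊕1⊕1⊕1⊕1⊕1⊕1⊕1⊕0 = 0
Syndrome s16…s1 = 01110 → error at position 14.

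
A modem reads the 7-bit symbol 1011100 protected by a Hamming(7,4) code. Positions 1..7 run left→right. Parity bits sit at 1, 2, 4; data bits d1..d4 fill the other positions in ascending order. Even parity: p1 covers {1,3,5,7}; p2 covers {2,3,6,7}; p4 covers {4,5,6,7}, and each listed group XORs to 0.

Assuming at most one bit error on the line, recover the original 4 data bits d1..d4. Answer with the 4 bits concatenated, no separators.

s1 (pos 1,3,5,7): 1⊕1⊕1⊕0 = 1
s2 (pos 2,3,6,7): 0⊕1⊕0⊕0 = 1
s4 (pos 4,5,6,7): 1⊕1⊕0⊕0 = 0
Syndrome s4…s1 = 011 → error at position 3.
Flip position 3: 1011100 → 1001100
Read data bits from positions 3,5,6,7: 0100

0100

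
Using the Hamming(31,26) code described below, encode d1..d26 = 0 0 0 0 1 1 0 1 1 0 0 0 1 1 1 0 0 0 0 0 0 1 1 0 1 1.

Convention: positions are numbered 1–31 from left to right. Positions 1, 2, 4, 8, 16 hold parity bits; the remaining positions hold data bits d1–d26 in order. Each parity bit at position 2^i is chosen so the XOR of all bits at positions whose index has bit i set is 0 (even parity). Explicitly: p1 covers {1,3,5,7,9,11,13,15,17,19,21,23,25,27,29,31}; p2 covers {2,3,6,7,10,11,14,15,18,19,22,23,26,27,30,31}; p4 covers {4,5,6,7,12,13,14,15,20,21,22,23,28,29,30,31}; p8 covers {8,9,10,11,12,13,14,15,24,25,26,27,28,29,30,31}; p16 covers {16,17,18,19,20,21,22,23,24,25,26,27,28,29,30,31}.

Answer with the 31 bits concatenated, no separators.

1000000011011001011100000011011

Place data at non-parity positions: p1 p2 0 p4 0 0 0 p8 1 1 0 1 1 0 0 p16 0 1 1 1 0 0 0 0 0 0 1 1 0 1 1
p1 (pos 1,3,5,7,9,11,13,15,17,19,21,23,25,27,29,31): XOR of data positions = 0⊕0⊕0⊕1⊕0⊕1⊕0⊕0⊕1⊕0⊕0⊕0⊕1⊕0⊕1 = 1
p2 (pos 2,3,6,7,10,11,14,15,18,19,22,23,26,27,30,31): XOR of data positions = 0⊕0⊕0⊕1⊕0⊕0⊕0⊕1⊕1⊕0⊕0⊕0⊕1⊕1⊕1 = 0
p4 (pos 4,5,6,7,12,13,14,15,20,21,22,23,28,29,30,31): XOR of data positions = 0⊕0⊕0⊕1⊕1⊕0⊕0⊕1⊕0⊕0⊕0⊕1⊕0⊕1⊕1 = 0
p8 (pos 8,9,10,11,12,13,14,15,24,25,26,27,28,29,30,31): XOR of data positions = 1⊕1⊕0⊕1⊕1⊕0⊕0⊕0⊕0⊕0⊕1⊕1⊕0⊕1⊕1 = 0
p16 (pos 16,17,18,19,20,21,22,23,24,25,26,27,28,29,30,31): XOR of data positions = 0⊕1⊕1⊕1⊕0⊕0⊕0⊕0⊕0⊕0⊕1⊕1⊕0⊕1⊕1 = 1
Codeword: 1000000011011001011100000011011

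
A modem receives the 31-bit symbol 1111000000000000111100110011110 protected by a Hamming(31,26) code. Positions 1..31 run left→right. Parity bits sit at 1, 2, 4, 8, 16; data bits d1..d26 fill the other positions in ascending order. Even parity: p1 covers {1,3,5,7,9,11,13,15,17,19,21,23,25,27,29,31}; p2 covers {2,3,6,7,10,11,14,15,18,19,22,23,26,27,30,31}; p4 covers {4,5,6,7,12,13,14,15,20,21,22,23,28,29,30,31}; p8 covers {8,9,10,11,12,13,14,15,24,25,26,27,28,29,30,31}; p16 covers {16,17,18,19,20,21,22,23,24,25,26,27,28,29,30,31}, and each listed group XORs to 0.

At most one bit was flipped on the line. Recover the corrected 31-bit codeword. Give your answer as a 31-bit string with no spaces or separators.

1111000000100000111100110011110

s1 (pos 1,3,5,7,9,11,13,15,17,19,21,23,25,27,29,31): 1⊕1⊕0⊕0⊕0⊕0⊕0⊕0⊕1⊕1⊕0⊕1⊕0⊕1⊕1⊕0 = 1
s2 (pos 2,3,6,7,10,11,14,15,18,19,22,23,26,27,30,31): 1⊕1⊕0⊕0⊕0⊕0⊕0⊕0⊕1⊕1⊕0⊕1⊕0⊕1⊕1⊕0 = 1
s4 (pos 4,5,6,7,12,13,14,15,20,21,22,23,28,29,30,31): 1⊕0⊕0⊕0⊕0⊕0⊕0⊕0⊕1⊕0⊕0⊕1⊕1⊕1⊕1⊕0 = 0
s8 (pos 8,9,10,11,12,13,14,15,24,25,26,27,28,29,30,31): 0⊕0⊕0⊕0⊕0⊕0⊕0⊕0⊕1⊕0⊕0⊕1⊕1⊕1⊕1⊕0 = 1
s16 (pos 16,17,18,19,20,21,22,23,24,25,26,27,28,29,30,31): 0⊕1⊕1⊕1⊕1⊕0⊕0⊕1⊕1⊕0⊕0⊕1⊕1⊕1⊕1⊕0 = 0
Syndrome s16…s1 = 01011 → error at position 11.
Flip position 11: 1111000000000000111100110011110 → 1111000000100000111100110011110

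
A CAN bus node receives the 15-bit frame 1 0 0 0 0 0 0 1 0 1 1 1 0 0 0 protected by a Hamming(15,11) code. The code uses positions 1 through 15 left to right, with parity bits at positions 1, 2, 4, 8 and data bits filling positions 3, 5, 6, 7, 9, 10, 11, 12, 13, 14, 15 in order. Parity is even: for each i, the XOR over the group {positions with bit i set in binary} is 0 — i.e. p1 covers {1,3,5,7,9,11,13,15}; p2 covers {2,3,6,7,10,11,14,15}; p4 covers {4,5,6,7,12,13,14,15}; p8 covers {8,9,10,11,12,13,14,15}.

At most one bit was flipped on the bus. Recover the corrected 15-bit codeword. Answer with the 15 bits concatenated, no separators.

100100010111000

s1 (pos 1,3,5,7,9,11,13,15): 1⊕0⊕0⊕0⊕0⊕1⊕0⊕0 = 0
s2 (pos 2,3,6,7,10,11,14,15): 0⊕0⊕0⊕0⊕1⊕1⊕0⊕0 = 0
s4 (pos 4,5,6,7,12,13,14,15): 0⊕0⊕0⊕0⊕1⊕0⊕0⊕0 = 1
s8 (pos 8,9,10,11,12,13,14,15): 1⊕0⊕1⊕1⊕1⊕0⊕0⊕0 = 0
Syndrome s8…s1 = 0100 → error at position 4.
Flip position 4: 100000010111000 → 100100010111000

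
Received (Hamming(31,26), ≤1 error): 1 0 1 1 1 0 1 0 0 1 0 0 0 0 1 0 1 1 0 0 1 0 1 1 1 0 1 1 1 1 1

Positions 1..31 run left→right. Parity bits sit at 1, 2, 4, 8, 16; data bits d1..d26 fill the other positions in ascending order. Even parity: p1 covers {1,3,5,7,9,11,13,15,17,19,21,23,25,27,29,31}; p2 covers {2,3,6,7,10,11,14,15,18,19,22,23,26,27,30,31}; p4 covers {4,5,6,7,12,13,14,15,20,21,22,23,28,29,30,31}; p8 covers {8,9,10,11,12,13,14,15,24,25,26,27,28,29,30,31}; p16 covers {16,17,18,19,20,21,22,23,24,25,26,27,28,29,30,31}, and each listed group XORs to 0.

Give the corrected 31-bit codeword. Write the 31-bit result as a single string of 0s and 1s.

1011101001000010110010111111111

s1 (pos 1,3,5,7,9,11,13,15,17,19,21,23,25,27,29,31): 1⊕1⊕1⊕1⊕0⊕0⊕0⊕1⊕1⊕0⊕1⊕1⊕1⊕1⊕1⊕1 = 0
s2 (pos 2,3,6,7,10,11,14,15,18,19,22,23,26,27,30,31): 0⊕1⊕0⊕1⊕1⊕0⊕0⊕1⊕1⊕0⊕0⊕1⊕0⊕1⊕1⊕1 = 1
s4 (pos 4,5,6,7,12,13,14,15,20,21,22,23,28,29,30,31): 1⊕1⊕0⊕1⊕0⊕0⊕0⊕1⊕0⊕1⊕0⊕1⊕1⊕1⊕1⊕1 = 0
s8 (pos 8,9,10,11,12,13,14,15,24,25,26,27,28,29,30,31): 0⊕0⊕1⊕0⊕0⊕0⊕0⊕1⊕1⊕1⊕0⊕1⊕1⊕1⊕1⊕1 = 1
s16 (pos 16,17,18,19,20,21,22,23,24,25,26,27,28,29,30,31): 0⊕1⊕1⊕0⊕0⊕1⊕0⊕1⊕1⊕1⊕0⊕1⊕1⊕1⊕1⊕1 = 1
Syndrome s16…s1 = 11010 → error at position 26.
Flip position 26: 1011101001000010110010111011111 → 1011101001000010110010111111111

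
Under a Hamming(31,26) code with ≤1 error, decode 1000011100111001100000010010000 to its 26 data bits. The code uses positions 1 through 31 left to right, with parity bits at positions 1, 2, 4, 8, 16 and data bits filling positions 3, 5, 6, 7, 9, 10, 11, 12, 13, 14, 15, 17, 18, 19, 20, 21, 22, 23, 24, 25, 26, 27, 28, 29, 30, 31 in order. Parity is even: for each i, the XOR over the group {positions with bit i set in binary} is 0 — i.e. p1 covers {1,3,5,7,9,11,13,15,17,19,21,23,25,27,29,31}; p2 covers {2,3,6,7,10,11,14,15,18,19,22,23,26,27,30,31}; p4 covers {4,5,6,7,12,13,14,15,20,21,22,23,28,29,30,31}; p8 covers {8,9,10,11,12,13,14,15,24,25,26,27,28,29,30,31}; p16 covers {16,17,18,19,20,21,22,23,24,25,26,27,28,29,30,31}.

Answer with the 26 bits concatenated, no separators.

00110011100100000010010000

s1 (pos 1,3,5,7,9,11,13,15,17,19,21,23,25,27,29,31): 1⊕0⊕0⊕1⊕0⊕1⊕1⊕0⊕1⊕0⊕0⊕0⊕0⊕1⊕0⊕0 = 0
s2 (pos 2,3,6,7,10,11,14,15,18,19,22,23,26,27,30,31): 0⊕0⊕1⊕1⊕0⊕1⊕0⊕0⊕0⊕0⊕0⊕0⊕0⊕1⊕0⊕0 = 0
s4 (pos 4,5,6,7,12,13,14,15,20,21,22,23,28,29,30,31): 0⊕0⊕1⊕1⊕1⊕1⊕0⊕0⊕0⊕0⊕0⊕0⊕0⊕0⊕0⊕0 = 0
s8 (pos 8,9,10,11,12,13,14,15,24,25,26,27,28,29,30,31): 1⊕0⊕0⊕1⊕1⊕1⊕0⊕0⊕1⊕0⊕0⊕1⊕0⊕0⊕0⊕0 = 0
s16 (pos 16,17,18,19,20,21,22,23,24,25,26,27,28,29,30,31): 1⊕1⊕0⊕0⊕0⊕0⊕0⊕0⊕1⊕0⊕0⊕1⊕0⊕0⊕0⊕0 = 0
Syndrome s16…s1 = 00000 → no error.
Read data bits from positions 3,5,6,7,9,10,11,12,13,14,15,17,18,19,20,21,22,23,24,25,26,27,28,29,30,31: 00110011100100000010010000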